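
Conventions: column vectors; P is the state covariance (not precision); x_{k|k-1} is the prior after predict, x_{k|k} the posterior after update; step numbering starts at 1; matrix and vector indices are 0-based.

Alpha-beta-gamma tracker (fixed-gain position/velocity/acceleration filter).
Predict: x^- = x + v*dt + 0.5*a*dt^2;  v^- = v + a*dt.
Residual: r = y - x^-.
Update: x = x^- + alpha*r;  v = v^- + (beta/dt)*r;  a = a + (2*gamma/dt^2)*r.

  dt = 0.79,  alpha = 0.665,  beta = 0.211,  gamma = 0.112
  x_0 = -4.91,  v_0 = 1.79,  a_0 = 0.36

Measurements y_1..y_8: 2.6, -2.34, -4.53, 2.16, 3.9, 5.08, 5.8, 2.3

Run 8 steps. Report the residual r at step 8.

step 1: x_pred=-3.3836  r=5.9836  x^+=0.5955  v^+=3.6725  a^+=2.5076
step 2: x_pred=4.2793  r=-6.6193  x^+=-0.1225  v^+=3.8856  a^+=0.1318
step 3: x_pred=2.9882  r=-7.5182  x^+=-2.0114  v^+=1.9817  a^+=-2.5666
step 4: x_pred=-1.2468  r=3.4068  x^+=1.0187  v^+=0.8640  a^+=-1.3439
step 5: x_pred=1.2819  r=2.6181  x^+=3.0230  v^+=0.5016  a^+=-0.4042
step 6: x_pred=3.2931  r=1.7869  x^+=4.4814  v^+=0.6596  a^+=0.2372
step 7: x_pred=5.0764  r=0.7236  x^+=5.5576  v^+=1.0402  a^+=0.4969
step 8: x_pred=6.5344  r=-4.2344  x^+=3.7185  v^+=0.3017  a^+=-1.0229

resid = -4.2344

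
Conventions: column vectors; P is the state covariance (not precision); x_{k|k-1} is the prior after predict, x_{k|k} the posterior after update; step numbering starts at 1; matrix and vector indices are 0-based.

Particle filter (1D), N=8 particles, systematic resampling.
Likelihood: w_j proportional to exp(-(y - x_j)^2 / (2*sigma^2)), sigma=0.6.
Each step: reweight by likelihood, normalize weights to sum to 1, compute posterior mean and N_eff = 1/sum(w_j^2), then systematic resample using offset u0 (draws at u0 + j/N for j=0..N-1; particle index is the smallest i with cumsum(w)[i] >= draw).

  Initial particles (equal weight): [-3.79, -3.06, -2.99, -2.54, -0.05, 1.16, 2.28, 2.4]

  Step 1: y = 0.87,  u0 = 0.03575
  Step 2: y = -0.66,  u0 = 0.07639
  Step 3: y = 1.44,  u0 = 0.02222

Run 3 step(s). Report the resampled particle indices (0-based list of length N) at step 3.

resampled_idx = [0, 1, 2, 3, 4, 5, 6, 7]

step 1: w=[0.0000, 0.0000, 0.0000, 0.0000, 0.2374, 0.6842, 0.0486, 0.0298]  mean=0.9642  Neff=1.8947  idx=[4, 4, 5, 5, 5, 5, 5, 5]
step 2: w=[0.4759, 0.4759, 0.0080, 0.0080, 0.0080, 0.0080, 0.0080, 0.0080]  mean=0.0082  Neff=2.2054  idx=[0, 0, 0, 0, 1, 1, 1, 1]
step 3: w=[0.1250, 0.1250, 0.1250, 0.1250, 0.1250, 0.1250, 0.1250, 0.1250]  mean=-0.0500  Neff=8.0000  idx=[0, 1, 2, 3, 4, 5, 6, 7]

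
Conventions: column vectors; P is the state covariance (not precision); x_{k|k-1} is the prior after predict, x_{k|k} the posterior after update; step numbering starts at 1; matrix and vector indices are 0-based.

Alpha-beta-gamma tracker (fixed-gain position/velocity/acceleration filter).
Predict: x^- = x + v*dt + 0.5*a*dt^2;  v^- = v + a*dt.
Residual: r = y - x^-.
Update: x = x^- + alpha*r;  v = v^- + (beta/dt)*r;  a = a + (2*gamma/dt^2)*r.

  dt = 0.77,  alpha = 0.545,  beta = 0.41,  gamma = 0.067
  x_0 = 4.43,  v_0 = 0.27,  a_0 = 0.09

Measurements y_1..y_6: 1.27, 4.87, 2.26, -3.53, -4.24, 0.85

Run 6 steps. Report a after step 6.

a_post = 0.6755

step 1: x_pred=4.6646  r=-3.3946  x^+=2.8145  v^+=-1.4682  a^+=-0.6772
step 2: x_pred=1.4833  r=3.3867  x^+=3.3290  v^+=-0.1863  a^+=0.0882
step 3: x_pred=3.2117  r=-0.9517  x^+=2.6930  v^+=-0.6251  a^+=-0.1269
step 4: x_pred=2.1741  r=-5.7041  x^+=-0.9347  v^+=-3.7601  a^+=-1.4160
step 5: x_pred=-4.2497  r=0.0097  x^+=-4.2444  v^+=-4.8453  a^+=-1.4138
step 6: x_pred=-8.3944  r=9.2444  x^+=-3.3562  v^+=-1.0116  a^+=0.6755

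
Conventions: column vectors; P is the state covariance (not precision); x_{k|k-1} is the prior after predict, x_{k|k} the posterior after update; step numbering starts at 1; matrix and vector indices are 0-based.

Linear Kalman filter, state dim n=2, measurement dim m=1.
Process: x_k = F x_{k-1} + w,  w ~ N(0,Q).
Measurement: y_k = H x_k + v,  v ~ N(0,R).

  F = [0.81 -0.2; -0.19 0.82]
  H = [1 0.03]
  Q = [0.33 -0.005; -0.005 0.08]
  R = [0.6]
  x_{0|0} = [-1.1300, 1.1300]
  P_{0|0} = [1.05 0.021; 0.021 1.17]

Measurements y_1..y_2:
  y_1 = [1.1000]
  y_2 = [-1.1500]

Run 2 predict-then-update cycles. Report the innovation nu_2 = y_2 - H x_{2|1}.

step 1: x^-=[-1.1413, 1.1413]  P^-=[1.0589 -0.3437; -0.3437 0.8981]  S=[1.6391]  K=[0.6397; -0.1933]  nu=[2.2071]  x^+=[0.2706, 0.7147]  P^+=[0.3881 -0.1411; -0.1411 0.8368]
step 2: x^-=[0.0763, 0.5347]  P^-=[0.6638 -0.3010; -0.3010 0.7007]  S=[1.2464]  K=[0.5253; -0.2247]  nu=[-1.2423]  x^+=[-0.5764, 0.8138]  P^+=[0.3198 -0.1539; -0.1539 0.6378]

innov = [-1.2423]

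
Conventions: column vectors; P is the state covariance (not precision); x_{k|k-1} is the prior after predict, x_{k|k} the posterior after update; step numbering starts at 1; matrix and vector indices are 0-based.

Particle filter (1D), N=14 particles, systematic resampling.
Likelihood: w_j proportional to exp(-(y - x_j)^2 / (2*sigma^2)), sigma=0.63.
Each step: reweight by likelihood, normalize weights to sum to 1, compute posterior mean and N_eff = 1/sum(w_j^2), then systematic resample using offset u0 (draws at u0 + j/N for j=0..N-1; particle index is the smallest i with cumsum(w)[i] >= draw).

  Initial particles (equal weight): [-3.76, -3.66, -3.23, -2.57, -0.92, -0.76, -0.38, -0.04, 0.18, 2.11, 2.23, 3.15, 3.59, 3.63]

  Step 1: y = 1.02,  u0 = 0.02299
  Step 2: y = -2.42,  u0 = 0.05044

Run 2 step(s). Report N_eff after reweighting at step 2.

step 1: w=[0.0000, 0.0000, 0.0000, 0.0000, 0.0076, 0.0160, 0.0735, 0.2109, 0.3570, 0.1944, 0.1373, 0.0029, 0.0002, 0.0002]  mean=0.7355  Neff=4.2678  idx=[5, 6, 7, 7, 8, 8, 8, 8, 8, 9, 9, 9, 10, 10]
step 2: w=[0.7977, 0.1357, 0.0204, 0.0204, 0.0051, 0.0051, 0.0051, 0.0051, 0.0051, 0.0000, 0.0000, 0.0000, 0.0000, 0.0000]  mean=-0.6548  Neff=1.5250  idx=[0, 0, 0, 0, 0, 0, 0, 0, 0, 0, 0, 1, 1, 4]

N_eff = 1.5250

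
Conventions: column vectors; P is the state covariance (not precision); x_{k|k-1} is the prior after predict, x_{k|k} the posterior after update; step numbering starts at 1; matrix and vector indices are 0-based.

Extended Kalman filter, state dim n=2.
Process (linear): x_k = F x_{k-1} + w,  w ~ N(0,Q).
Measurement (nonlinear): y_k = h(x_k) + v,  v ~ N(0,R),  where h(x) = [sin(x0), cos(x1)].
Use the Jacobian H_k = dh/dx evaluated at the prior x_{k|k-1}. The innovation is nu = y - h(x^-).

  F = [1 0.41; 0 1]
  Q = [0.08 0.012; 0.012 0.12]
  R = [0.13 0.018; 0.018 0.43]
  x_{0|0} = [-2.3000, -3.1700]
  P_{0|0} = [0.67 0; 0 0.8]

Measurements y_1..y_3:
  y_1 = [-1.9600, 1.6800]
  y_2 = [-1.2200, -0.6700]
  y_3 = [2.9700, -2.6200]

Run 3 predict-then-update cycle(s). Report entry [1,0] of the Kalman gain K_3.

step 1: x^-=[-3.5997, -3.1700]  P^-=[0.8845 0.3400; 0.3400 0.9200]  H_jac=[-0.8969 0.0000; 0.0000 -0.0284]  S=[0.8415 0.0267; 0.0267 0.4307]  K=[-0.9439 0.0360; -0.3612 -0.0383]  nu=[-2.4023, 2.6796]  x^+=[-1.2359, -2.4050]  P^+=[0.1361 0.0531; 0.0531 0.8089]
step 2: x^-=[-2.2219, -2.4050]  P^-=[0.3956 0.3968; 0.3968 0.9289]  H_jac=[-0.6061 0.0000; 0.0000 0.6717]  S=[0.2753 -0.1435; -0.1435 0.8491]  K=[-0.7756 0.1828; -0.5377 0.6439]  nu=[-0.4246, 0.0708]  x^+=[-1.8797, -2.1311]  P^+=[0.1609 0.0962; 0.0962 0.3978]
step 3: x^-=[-2.7534, -2.1311]  P^-=[0.3867 0.2713; 0.2713 0.5178]  H_jac=[-0.9256 0.0000; 0.0000 0.8471]  S=[0.4613 -0.1947; -0.1947 0.8015]  K=[-0.7297 0.1094; -0.3492 0.4624]  nu=[3.3485, -2.0885]  x^+=[-5.4254, -4.2661]  P^+=[0.1004 0.0401; 0.0401 0.2273]

K[1,0] = -0.3492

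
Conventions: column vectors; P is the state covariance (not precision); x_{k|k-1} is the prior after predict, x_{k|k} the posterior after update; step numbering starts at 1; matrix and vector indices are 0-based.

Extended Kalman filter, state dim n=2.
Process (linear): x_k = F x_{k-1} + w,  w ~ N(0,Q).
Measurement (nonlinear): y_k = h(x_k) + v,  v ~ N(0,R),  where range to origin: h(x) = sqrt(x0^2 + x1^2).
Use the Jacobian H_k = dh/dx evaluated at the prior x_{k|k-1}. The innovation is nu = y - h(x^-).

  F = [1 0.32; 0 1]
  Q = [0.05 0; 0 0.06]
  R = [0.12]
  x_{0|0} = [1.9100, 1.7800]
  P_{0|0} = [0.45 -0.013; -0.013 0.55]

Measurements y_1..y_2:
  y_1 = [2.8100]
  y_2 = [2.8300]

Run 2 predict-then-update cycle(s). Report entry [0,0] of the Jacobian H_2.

H_jac[0,0] = 0.8667

step 1: x^-=[2.4796, 1.7800]  P^-=[0.5480 0.1630; 0.1630 0.6100]  H_jac=[0.8124 0.5832]  S=[0.8435]  K=[0.6404; 0.5787]  nu=[-0.2423]  x^+=[2.3244, 1.6398]  P^+=[0.2020 -0.1496; -0.1496 0.3275]
step 2: x^-=[2.8491, 1.6398]  P^-=[0.1898 -0.0448; -0.0448 0.3875]  H_jac=[0.8667 0.4988]  S=[0.3202]  K=[0.4439; 0.4823]  nu=[-0.4573]  x^+=[2.6461, 1.4192]  P^+=[0.1267 -0.1134; -0.1134 0.3130]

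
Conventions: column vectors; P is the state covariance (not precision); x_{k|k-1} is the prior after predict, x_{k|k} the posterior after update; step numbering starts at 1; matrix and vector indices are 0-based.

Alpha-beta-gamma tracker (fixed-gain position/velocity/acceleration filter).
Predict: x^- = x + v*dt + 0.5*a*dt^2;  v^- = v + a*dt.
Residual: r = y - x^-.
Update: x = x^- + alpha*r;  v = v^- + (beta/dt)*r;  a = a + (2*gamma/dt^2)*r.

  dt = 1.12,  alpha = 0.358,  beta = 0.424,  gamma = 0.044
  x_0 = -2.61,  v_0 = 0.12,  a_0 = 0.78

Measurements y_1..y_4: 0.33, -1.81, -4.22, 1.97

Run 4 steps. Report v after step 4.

v_post = 0.7952

step 1: x_pred=-1.9864  r=2.3164  x^+=-1.1571  v^+=1.8705  a^+=0.9425
step 2: x_pred=1.5290  r=-3.3390  x^+=0.3336  v^+=1.6621  a^+=0.7083
step 3: x_pred=2.6394  r=-6.8594  x^+=0.1837  v^+=-0.1414  a^+=0.2271
step 4: x_pred=0.1677  r=1.8023  x^+=0.8129  v^+=0.7952  a^+=0.3535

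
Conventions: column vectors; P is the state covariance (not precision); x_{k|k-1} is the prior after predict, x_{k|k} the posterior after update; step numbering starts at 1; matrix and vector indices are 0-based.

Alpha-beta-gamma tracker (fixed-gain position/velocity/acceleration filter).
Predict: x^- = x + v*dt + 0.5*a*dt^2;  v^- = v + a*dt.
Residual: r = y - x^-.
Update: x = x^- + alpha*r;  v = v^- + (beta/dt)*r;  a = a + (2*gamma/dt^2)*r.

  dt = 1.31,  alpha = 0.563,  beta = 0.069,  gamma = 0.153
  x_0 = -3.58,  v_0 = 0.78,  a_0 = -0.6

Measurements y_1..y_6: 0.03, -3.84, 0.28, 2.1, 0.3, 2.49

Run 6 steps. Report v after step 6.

v_post = 1.7611

step 1: x_pred=-3.0730  r=3.1030  x^+=-1.3260  v^+=0.1574  a^+=-0.0467
step 2: x_pred=-1.1598  r=-2.6802  x^+=-2.6688  v^+=-0.0449  a^+=-0.5246
step 3: x_pred=-3.1777  r=3.4577  x^+=-1.2310  v^+=-0.5500  a^+=0.0920
step 4: x_pred=-1.8726  r=3.9726  x^+=0.3640  v^+=-0.2203  a^+=0.8003
step 5: x_pred=0.7621  r=-0.4621  x^+=0.5019  v^+=0.8038  a^+=0.7179
step 6: x_pred=2.1709  r=0.3191  x^+=2.3506  v^+=1.7611  a^+=0.7748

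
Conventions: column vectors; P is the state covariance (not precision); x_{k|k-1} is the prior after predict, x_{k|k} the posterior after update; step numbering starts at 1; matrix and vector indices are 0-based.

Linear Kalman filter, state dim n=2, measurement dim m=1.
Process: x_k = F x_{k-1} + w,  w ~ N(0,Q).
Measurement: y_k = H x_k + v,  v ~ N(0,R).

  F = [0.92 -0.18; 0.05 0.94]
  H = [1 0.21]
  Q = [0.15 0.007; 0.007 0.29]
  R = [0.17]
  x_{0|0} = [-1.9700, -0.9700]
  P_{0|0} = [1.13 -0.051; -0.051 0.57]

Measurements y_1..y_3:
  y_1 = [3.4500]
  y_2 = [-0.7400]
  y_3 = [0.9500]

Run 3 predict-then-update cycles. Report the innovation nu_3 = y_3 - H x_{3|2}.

innov = [0.4921]

step 1: x^-=[-1.6378, -1.0103]  P^-=[1.1418 -0.0811; -0.0811 0.7917]  S=[1.3126]  K=[0.8569; 0.0649]  nu=[5.3000]  x^+=[2.9036, -0.6665]  P^+=[0.1780 -0.1541; -0.1541 0.7862]
step 2: x^-=[2.7913, -0.4814]  P^-=[0.3772 -0.2497; -0.2497 0.9706]  S=[0.4851]  K=[0.6694; -0.0945]  nu=[-3.4302]  x^+=[0.4950, -0.1571]  P^+=[0.1598 -0.2190; -0.2190 0.9663]
step 3: x^-=[0.4837, -0.1230]  P^-=[0.3891 -0.3366; -0.3366 1.1236]  S=[0.4673]  K=[0.6814; -0.2153]  nu=[0.4921]  x^+=[0.8190, -0.2289]  P^+=[0.1721 -0.2680; -0.2680 1.1020]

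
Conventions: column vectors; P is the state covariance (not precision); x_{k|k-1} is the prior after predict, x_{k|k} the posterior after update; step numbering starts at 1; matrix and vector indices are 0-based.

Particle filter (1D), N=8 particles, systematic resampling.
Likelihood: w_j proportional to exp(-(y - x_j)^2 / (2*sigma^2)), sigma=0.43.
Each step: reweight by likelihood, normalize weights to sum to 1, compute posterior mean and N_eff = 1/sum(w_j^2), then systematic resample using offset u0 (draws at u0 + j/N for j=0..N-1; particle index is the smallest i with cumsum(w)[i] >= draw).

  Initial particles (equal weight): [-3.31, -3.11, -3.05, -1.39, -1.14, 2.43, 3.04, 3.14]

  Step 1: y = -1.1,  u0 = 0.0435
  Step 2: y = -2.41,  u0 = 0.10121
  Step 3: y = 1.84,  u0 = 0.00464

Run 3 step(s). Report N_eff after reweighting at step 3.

N_eff = 2.1829

step 1: w=[0.0000, 0.0000, 0.0000, 0.4444, 0.5555, 0.0000, 0.0000, 0.0000]  mean=-1.2512  Neff=1.9757  idx=[3, 3, 3, 3, 4, 4, 4, 4]
step 2: w=[0.2062, 0.2062, 0.2062, 0.2062, 0.0438, 0.0438, 0.0438, 0.0438]  mean=-1.3462  Neff=5.6276  idx=[0, 1, 1, 2, 2, 3, 4, 7]
step 3: w=[0.0072, 0.0072, 0.0072, 0.0072, 0.0072, 0.0072, 0.4784, 0.4784]  mean=-1.1508  Neff=2.1829  idx=[0, 6, 6, 6, 6, 7, 7, 7]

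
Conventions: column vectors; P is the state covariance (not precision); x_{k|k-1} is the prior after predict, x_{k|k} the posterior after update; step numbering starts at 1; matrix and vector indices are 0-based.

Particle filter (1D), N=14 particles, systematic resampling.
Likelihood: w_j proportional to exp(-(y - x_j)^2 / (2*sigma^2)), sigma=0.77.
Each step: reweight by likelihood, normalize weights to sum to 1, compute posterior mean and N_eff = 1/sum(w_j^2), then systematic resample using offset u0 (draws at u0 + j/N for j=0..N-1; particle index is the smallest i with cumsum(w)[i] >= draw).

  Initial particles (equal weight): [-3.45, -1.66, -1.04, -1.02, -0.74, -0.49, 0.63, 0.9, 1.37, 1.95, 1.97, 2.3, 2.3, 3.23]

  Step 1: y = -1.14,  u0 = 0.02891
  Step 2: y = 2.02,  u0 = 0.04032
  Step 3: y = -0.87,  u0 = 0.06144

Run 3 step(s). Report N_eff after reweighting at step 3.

step 1: w=[0.0025, 0.1782, 0.2220, 0.2211, 0.1956, 0.1567, 0.0159, 0.0067, 0.0011, 0.0001, 0.0001, 0.0000, 0.0000, 0.0000]  mean=-0.9644  Neff=5.1801  idx=[1, 1, 1, 2, 2, 2, 3, 3, 3, 4, 4, 4, 5, 5]
step 2: w=[0.0006, 0.0006, 0.0006, 0.0217, 0.0217, 0.0217, 0.0241, 0.0241, 0.0241, 0.0948, 0.0948, 0.0948, 0.2880, 0.2880]  mean=-0.6376  Neff=5.1006  idx=[4, 7, 9, 10, 10, 11, 12, 12, 12, 12, 13, 13, 13, 13]
step 3: w=[0.0752, 0.0756, 0.0759, 0.0759, 0.0759, 0.0759, 0.0682, 0.0682, 0.0682, 0.0682, 0.0682, 0.0682, 0.0682, 0.0682]  mean=-0.6473  Neff=13.9617  idx=[0, 1, 2, 3, 4, 5, 6, 7, 8, 9, 10, 11, 12, 13]

N_eff = 13.9617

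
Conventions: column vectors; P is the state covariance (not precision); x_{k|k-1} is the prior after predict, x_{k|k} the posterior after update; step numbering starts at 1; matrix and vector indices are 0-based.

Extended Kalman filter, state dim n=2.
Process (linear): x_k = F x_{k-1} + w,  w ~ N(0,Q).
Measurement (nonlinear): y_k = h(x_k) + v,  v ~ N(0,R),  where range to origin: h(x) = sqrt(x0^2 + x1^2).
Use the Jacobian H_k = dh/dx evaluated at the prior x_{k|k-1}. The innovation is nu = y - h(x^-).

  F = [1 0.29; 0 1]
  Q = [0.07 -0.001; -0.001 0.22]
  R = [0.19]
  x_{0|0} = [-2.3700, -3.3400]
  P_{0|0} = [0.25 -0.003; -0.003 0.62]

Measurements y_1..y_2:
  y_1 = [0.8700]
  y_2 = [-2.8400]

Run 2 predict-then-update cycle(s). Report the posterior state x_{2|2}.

x_post = [0.6232, 0.6872]

step 1: x^-=[-3.3386, -3.3400]  P^-=[0.3704 0.1758; 0.1758 0.8400]  H_jac=[-0.7070 -0.7073]  S=[0.9711]  K=[-0.3977; -0.7398]  nu=[-3.8525]  x^+=[-1.8065, -0.4901]  P^+=[0.2168 -0.1099; -0.1099 0.3086]
step 2: x^-=[-1.9486, -0.4901]  P^-=[0.2490 -0.0214; -0.0214 0.5286]  H_jac=[-0.9698 -0.2439]  S=[0.4455]  K=[-0.5303; -0.2428]  nu=[-4.8493]  x^+=[0.6232, 0.6872]  P^+=[0.1237 -0.0788; -0.0788 0.5023]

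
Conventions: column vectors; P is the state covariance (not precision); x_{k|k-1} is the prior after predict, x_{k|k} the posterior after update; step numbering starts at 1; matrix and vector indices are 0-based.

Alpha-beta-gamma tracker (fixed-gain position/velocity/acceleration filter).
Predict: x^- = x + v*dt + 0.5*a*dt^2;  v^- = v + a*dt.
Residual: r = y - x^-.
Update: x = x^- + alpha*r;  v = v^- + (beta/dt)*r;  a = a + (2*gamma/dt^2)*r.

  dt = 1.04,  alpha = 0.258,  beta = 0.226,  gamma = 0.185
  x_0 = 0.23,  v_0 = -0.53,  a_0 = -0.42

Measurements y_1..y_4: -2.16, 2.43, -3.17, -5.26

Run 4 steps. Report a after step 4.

a_post = -0.3345

step 1: x_pred=-0.5483  r=-1.6117  x^+=-0.9641  v^+=-1.3170  a^+=-0.9713
step 2: x_pred=-2.8591  r=5.2891  x^+=-1.4945  v^+=-1.1778  a^+=0.8380
step 3: x_pred=-2.2663  r=-0.9037  x^+=-2.4995  v^+=-0.5027  a^+=0.5289
step 4: x_pred=-2.7362  r=-2.5238  x^+=-3.3874  v^+=-0.5011  a^+=-0.3345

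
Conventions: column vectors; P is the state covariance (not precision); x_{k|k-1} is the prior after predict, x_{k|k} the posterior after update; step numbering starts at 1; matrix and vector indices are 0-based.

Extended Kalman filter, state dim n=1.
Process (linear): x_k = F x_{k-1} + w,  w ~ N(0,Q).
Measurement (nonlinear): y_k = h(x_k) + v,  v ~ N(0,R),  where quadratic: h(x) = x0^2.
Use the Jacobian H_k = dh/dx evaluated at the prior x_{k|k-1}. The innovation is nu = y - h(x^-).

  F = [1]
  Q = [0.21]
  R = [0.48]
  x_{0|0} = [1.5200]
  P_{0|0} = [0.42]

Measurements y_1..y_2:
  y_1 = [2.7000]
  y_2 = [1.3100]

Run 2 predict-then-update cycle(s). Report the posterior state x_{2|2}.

x_post = [1.2809]

step 1: x^-=[1.5200]  P^-=[0.6300]  H_jac=[3.0400]  S=[6.3022]  K=[0.3039]  nu=[0.3896]  x^+=[1.6384]  P^+=[0.0480]
step 2: x^-=[1.6384]  P^-=[0.2580]  H_jac=[3.2768]  S=[3.2501]  K=[0.2601]  nu=[-1.3743]  x^+=[1.2809]  P^+=[0.0381]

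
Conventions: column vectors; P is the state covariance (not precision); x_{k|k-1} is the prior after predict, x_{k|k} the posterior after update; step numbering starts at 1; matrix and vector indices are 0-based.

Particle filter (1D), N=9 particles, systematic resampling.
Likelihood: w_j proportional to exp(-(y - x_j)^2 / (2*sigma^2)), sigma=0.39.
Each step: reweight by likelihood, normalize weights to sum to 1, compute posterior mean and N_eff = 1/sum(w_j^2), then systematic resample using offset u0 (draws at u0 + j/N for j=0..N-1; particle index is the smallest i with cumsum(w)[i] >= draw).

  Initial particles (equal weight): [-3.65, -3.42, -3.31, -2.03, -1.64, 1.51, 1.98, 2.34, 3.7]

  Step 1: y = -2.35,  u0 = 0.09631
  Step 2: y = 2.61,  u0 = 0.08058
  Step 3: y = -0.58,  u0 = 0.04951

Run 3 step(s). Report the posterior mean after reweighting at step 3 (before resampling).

post_mean = -1.6400

step 1: w=[0.0039, 0.0237, 0.0493, 0.7286, 0.1945, 0.0000, 0.0000, 0.0000, 0.0000]  mean=-2.0565  Neff=1.7493  idx=[3, 3, 3, 3, 3, 3, 3, 4, 4]
step 2: w=[0.0000, 0.0000, 0.0000, 0.0000, 0.0000, 0.0000, 0.0000, 0.5000, 0.5000]  mean=-1.6400  Neff=2.0002  idx=[7, 7, 7, 7, 8, 8, 8, 8, 8]
step 3: w=[0.1111, 0.1111, 0.1111, 0.1111, 0.1111, 0.1111, 0.1111, 0.1111, 0.1111]  mean=-1.6400  Neff=9.0000  idx=[0, 1, 2, 3, 4, 5, 6, 7, 8]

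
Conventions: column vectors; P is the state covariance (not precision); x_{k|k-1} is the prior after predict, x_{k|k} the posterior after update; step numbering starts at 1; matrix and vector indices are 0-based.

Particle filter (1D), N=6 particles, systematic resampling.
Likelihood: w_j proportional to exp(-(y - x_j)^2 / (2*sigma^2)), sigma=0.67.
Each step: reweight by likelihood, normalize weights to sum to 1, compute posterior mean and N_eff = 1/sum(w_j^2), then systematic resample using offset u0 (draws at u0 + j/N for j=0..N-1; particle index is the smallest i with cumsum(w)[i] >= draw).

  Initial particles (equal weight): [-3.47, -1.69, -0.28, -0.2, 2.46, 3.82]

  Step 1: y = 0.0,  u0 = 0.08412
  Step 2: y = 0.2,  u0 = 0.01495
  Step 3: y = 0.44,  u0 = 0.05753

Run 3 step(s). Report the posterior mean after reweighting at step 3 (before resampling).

post_mean = -0.2376

step 1: w=[0.0000, 0.0217, 0.4784, 0.4993, 0.0006, 0.0000]  mean=-0.2689  Neff=2.0893  idx=[2, 2, 2, 3, 3, 3]
step 2: w=[0.1601, 0.1601, 0.1601, 0.1732, 0.1732, 0.1732]  mean=-0.2384  Neff=5.9908  idx=[0, 1, 2, 3, 4, 5]
step 3: w=[0.1566, 0.1566, 0.1566, 0.1768, 0.1768, 0.1768]  mean=-0.2376  Neff=5.9781  idx=[0, 1, 2, 3, 4, 5]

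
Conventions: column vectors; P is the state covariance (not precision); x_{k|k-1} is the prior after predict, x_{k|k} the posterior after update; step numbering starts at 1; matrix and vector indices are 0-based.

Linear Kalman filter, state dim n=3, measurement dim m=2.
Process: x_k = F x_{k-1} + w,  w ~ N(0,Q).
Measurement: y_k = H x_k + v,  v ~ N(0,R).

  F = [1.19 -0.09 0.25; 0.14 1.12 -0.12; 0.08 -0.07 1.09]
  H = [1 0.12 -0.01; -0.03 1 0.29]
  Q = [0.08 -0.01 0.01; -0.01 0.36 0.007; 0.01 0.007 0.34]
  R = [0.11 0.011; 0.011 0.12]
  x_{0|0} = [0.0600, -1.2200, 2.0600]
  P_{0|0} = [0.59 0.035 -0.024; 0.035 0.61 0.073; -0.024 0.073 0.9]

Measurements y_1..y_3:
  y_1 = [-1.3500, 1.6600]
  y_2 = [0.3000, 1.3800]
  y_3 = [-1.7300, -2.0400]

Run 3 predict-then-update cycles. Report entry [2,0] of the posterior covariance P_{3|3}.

step 1: x^-=[0.6962, -1.6052, 2.3356]  P^-=[0.9516 0.0698 0.2720; 0.0698 1.1419 -0.0628; 0.2720 -0.0628 1.4003]  S=[1.0897 0.2624; 0.2624 1.3351]  K=[0.8994 -0.0868; -0.0125 0.8425; 0.1779 0.2160]  nu=[-1.8302, 2.6088]  x^+=[-1.1762, 0.6155, 2.5736]  P^+=[0.1011 -0.0195 0.0758; -0.0195 0.1996 -0.3420; 0.0758 -0.3420 1.2834]
step 2: x^-=[-0.8117, 0.2158, 2.6681]  P^-=[0.3696 -0.1851 0.5118; -0.1851 0.7141 -0.5865; 0.5118 -0.5865 1.9321]  S=[0.4369 0.0296; 0.0296 0.6589]  K=[0.7909 -0.1080; -0.2714 0.8462; 0.9734 -0.1068]  nu=[1.1125, 0.3661]  x^+=[0.0286, 0.2236, 3.7119]  P^+=[0.0938 -0.0518 0.1735; -0.0518 0.2237 -0.4368; 0.1735 -0.4368 1.5168]
step 3: x^-=[0.9419, -0.1910, 4.0326]  P^-=[0.4433 -0.2765 0.7173; -0.2765 0.7596 -0.7241; 0.7173 -0.7241 2.2413]  S=[0.4855 -0.0028; -0.0028 0.6526]  K=[0.8293 -0.1216; -0.3618 0.8533; 1.2514 -0.1411]  nu=[-2.6086, -2.9902]  x^+=[-0.8576, -1.7987, 1.1899]  P^+=[0.0992 -0.0609 0.2015; -0.0609 0.2191 -0.4225; 0.2015 -0.4225 1.4669]

P_post[2,0] = 0.2015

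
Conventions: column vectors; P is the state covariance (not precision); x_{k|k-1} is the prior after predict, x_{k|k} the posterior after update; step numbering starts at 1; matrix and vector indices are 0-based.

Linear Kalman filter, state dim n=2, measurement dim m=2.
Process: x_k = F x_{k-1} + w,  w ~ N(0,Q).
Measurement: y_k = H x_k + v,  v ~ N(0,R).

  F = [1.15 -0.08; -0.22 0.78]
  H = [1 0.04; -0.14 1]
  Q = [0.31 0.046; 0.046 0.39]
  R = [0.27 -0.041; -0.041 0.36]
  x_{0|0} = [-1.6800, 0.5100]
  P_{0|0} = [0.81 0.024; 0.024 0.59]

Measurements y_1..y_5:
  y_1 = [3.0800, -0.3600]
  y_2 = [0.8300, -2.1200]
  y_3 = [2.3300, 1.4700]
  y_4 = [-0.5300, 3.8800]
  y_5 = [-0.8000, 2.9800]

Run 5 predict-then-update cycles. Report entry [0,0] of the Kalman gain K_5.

K[0,0] = 0.6688

step 1: x^-=[-1.9728, 0.7674]  P^-=[1.3806 -0.1738; -0.1738 0.7799]  S=[1.6379 -0.3759; -0.3759 1.2156]  K=[0.8281 -0.0459; 0.0697 0.6831]  nu=[5.0221, -1.4036]  x^+=[2.2505, 0.1587]  P^+=[0.2262 -0.0188; -0.0188 0.2404]
step 2: x^-=[2.5753, -0.3713]  P^-=[0.6142 -0.0434; -0.0434 0.5537]  S=[0.8816 -0.1480; -0.1480 0.9379]  K=[0.6898 -0.0291; 0.0781 0.6092]  nu=[-1.7305, -1.3881]  x^+=[1.4220, -1.3522]  P^+=[0.1879 -0.0125; -0.0125 0.2144]
step 3: x^-=[1.7435, -1.3675]  P^-=[0.5622 -0.0263; -0.0263 0.5338]  S=[0.8310 -0.1245; -0.1245 0.9122]  K=[0.6718 -0.0234; 0.0840 0.6007]  nu=[0.6412, 3.0816]  x^+=[2.1021, 0.5375]  P^+=[0.1828 -0.0104; -0.0104 0.2113]
step 4: x^-=[2.3744, -0.0432]  P^-=[0.5550 -0.0229; -0.0229 0.5310]  S=[0.8240 -0.1203; -0.1203 0.9083]  K=[0.6692 -0.0222; 0.0854 0.5995]  nu=[-2.9027, 4.2557]  x^+=[0.3376, 2.2598]  P^+=[0.1820 -0.0099; -0.0099 0.2109]
step 5: x^-=[0.2075, 1.6884]  P^-=[0.5539 -0.0223; -0.0223 0.5305]  S=[0.8229 -0.1195; -0.1195 0.9076]  K=[0.6688 -0.0220; 0.0857 0.5992]  nu=[-1.0750, 1.3206]  x^+=[-0.5405, 2.3877]  P^+=[0.1819 -0.0099; -0.0099 0.2108]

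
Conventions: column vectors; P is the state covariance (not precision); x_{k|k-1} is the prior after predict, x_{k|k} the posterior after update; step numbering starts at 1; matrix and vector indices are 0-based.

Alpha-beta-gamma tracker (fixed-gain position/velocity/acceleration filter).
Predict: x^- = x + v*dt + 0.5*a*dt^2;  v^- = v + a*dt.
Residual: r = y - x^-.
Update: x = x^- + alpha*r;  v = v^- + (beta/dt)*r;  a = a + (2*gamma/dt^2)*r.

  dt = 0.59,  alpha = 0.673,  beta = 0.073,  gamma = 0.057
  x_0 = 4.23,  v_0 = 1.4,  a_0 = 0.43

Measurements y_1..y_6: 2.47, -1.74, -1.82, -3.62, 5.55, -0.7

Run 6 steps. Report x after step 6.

x_post = -0.5393

step 1: x_pred=5.1308  r=-2.6608  x^+=3.3401  v^+=1.3245  a^+=-0.4414
step 2: x_pred=4.0447  r=-5.7847  x^+=0.1516  v^+=0.3483  a^+=-2.3359
step 3: x_pred=-0.0494  r=-1.7706  x^+=-1.2410  v^+=-1.2489  a^+=-2.9157
step 4: x_pred=-2.4854  r=-1.1346  x^+=-3.2490  v^+=-3.1096  a^+=-3.2873
step 5: x_pred=-5.6558  r=11.2058  x^+=1.8857  v^+=-3.6626  a^+=0.3825
step 6: x_pred=-0.2086  r=-0.4914  x^+=-0.5393  v^+=-3.4977  a^+=0.2216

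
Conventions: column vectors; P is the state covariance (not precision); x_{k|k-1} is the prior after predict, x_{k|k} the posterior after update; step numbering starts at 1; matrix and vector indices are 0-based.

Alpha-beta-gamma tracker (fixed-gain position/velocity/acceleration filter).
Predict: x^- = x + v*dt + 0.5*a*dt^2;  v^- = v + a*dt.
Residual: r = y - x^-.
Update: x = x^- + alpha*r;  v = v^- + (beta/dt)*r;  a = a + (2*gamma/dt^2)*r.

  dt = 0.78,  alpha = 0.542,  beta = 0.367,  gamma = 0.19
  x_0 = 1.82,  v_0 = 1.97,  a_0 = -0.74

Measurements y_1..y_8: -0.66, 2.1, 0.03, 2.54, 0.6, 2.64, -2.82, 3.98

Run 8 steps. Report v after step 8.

step 1: x_pred=3.1315  r=-3.7915  x^+=1.0765  v^+=-0.3911  a^+=-3.1081
step 2: x_pred=-0.1741  r=2.2741  x^+=1.0585  v^+=-1.7455  a^+=-1.6878
step 3: x_pred=-0.8164  r=0.8464  x^+=-0.3577  v^+=-2.6637  a^+=-1.1591
step 4: x_pred=-2.7879  r=5.3279  x^+=0.0998  v^+=-1.0609  a^+=2.1687
step 5: x_pred=-0.0680  r=0.6680  x^+=0.2941  v^+=0.9450  a^+=2.5859
step 6: x_pred=1.8178  r=0.8222  x^+=2.2634  v^+=3.3488  a^+=3.0995
step 7: x_pred=5.8184  r=-8.6384  x^+=1.1364  v^+=1.7020  a^+=-2.2960
step 8: x_pred=1.7655  r=2.2145  x^+=2.9657  v^+=0.9531  a^+=-0.9128

v_post = 0.9531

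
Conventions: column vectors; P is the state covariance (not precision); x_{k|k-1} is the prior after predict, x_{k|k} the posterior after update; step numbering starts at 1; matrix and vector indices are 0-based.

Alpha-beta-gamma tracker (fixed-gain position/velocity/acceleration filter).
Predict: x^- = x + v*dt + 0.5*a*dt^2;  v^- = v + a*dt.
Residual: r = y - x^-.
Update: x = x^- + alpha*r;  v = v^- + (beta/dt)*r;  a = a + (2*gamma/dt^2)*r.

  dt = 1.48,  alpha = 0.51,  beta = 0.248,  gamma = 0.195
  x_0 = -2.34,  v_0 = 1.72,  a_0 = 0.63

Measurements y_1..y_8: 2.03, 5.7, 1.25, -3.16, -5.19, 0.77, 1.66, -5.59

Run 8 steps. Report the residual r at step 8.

step 1: x_pred=0.8956  r=1.1344  x^+=1.4741  v^+=2.8425  a^+=0.8320
step 2: x_pred=6.5922  r=-0.8922  x^+=6.1372  v^+=3.9243  a^+=0.6731
step 3: x_pred=12.6824  r=-11.4324  x^+=6.8519  v^+=3.0049  a^+=-1.3624
step 4: x_pred=9.8069  r=-12.9669  x^+=3.1938  v^+=-1.1843  a^+=-3.6712
step 5: x_pred=-2.5797  r=-2.6103  x^+=-3.9110  v^+=-7.0551  a^+=-4.1359
step 6: x_pred=-18.8821  r=19.6521  x^+=-8.8595  v^+=-9.8832  a^+=-0.6369
step 7: x_pred=-24.1842  r=25.8442  x^+=-11.0036  v^+=-6.4951  a^+=3.9647
step 8: x_pred=-16.2743  r=10.6843  x^+=-10.8253  v^+=1.1629  a^+=5.8670

resid = 10.6843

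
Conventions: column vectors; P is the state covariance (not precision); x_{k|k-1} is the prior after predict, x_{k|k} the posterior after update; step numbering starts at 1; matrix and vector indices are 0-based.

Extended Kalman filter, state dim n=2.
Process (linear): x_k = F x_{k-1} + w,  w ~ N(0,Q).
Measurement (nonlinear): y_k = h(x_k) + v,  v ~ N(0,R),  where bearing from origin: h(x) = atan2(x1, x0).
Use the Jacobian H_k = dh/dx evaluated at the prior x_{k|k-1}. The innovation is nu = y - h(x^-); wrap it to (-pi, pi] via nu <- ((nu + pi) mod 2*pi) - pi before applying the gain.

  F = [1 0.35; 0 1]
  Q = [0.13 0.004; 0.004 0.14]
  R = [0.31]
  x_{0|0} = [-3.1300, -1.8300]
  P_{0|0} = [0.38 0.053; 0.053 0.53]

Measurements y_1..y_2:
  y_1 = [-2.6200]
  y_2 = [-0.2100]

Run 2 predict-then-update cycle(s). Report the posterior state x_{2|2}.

step 1: x^-=[-3.7705, -1.8300]  P^-=[0.6120 0.2425; 0.2425 0.6700]  H_jac=[0.1042 -0.2147]  S=[0.3367]  K=[0.0348; -0.3521]  nu=[0.0697]  x^+=[-3.7681, -1.8546]  P^+=[0.6116 0.2466; 0.2466 0.6283]
step 2: x^-=[-4.4172, -1.8546]  P^-=[0.9912 0.4705; 0.4705 0.7683]  H_jac=[0.0808 -0.1925]  S=[0.3303]  K=[-0.0317; -0.3326]  nu=[2.5341]  x^+=[-4.4974, -2.6973]  P^+=[0.9909 0.4670; 0.4670 0.7317]

x_post = [-4.4974, -2.6973]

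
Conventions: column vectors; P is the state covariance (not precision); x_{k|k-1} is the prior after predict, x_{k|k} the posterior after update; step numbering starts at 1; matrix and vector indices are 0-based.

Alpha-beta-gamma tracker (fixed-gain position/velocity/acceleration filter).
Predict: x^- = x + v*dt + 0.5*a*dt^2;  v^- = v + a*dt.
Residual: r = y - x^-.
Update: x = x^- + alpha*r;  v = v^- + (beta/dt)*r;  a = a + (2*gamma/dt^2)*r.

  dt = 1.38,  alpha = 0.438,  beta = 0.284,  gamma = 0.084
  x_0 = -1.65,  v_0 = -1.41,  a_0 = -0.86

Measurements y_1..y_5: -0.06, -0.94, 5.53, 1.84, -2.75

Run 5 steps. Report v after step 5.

v_post = 1.7260

step 1: x_pred=-4.4147  r=4.3547  x^+=-2.5073  v^+=-1.7006  a^+=-0.4758
step 2: x_pred=-5.3073  r=4.3673  x^+=-3.3944  v^+=-1.4585  a^+=-0.0906
step 3: x_pred=-5.4934  r=11.0234  x^+=-0.6652  v^+=0.6851  a^+=0.8819
step 4: x_pred=1.1200  r=0.7200  x^+=1.4354  v^+=2.0502  a^+=0.9454
step 5: x_pred=5.1649  r=-7.9149  x^+=1.6982  v^+=1.7260  a^+=0.2472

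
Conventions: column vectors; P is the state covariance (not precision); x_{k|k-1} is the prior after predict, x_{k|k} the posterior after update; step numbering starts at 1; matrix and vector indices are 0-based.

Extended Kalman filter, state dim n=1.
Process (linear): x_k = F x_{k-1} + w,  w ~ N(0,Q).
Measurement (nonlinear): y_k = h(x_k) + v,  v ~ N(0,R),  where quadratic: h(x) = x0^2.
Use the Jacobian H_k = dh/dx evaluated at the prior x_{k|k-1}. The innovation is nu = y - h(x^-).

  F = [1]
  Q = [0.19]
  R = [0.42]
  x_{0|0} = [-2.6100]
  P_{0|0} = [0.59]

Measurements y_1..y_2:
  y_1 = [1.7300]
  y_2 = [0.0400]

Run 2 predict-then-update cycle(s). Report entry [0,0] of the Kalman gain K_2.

K[0,0] = -0.2545

step 1: x^-=[-2.6100]  P^-=[0.7800]  H_jac=[-5.2200]  S=[21.6738]  K=[-0.1879]  nu=[-5.0821]  x^+=[-1.6553]  P^+=[0.0151]
step 2: x^-=[-1.6553]  P^-=[0.2051]  H_jac=[-3.3106]  S=[2.6680]  K=[-0.2545]  nu=[-2.7000]  x^+=[-0.9681]  P^+=[0.0323]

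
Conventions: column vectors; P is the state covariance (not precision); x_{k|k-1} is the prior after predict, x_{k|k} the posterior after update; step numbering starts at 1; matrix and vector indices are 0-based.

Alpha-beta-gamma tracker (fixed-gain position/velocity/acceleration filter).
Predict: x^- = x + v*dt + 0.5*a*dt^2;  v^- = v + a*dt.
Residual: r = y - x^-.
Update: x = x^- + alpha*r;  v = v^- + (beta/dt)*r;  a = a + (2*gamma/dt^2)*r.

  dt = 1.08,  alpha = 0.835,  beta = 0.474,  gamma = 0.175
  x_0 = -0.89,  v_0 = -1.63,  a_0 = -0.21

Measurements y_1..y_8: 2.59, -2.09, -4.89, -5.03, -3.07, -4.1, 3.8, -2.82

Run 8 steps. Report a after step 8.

a_post = -0.5981

step 1: x_pred=-2.7729  r=5.3629  x^+=1.7051  v^+=0.4969  a^+=1.3992
step 2: x_pred=3.0578  r=-5.1478  x^+=-1.2406  v^+=-0.2512  a^+=-0.1455
step 3: x_pred=-1.5968  r=-3.2932  x^+=-4.3466  v^+=-1.8537  a^+=-1.1337
step 4: x_pred=-7.0098  r=1.9798  x^+=-5.3567  v^+=-2.2092  a^+=-0.5396
step 5: x_pred=-8.0572  r=4.9872  x^+=-3.8929  v^+=-0.6031  a^+=0.9569
step 6: x_pred=-3.9861  r=-0.1139  x^+=-4.0812  v^+=0.3804  a^+=0.9228
step 7: x_pred=-3.1322  r=6.9322  x^+=2.6562  v^+=4.4195  a^+=3.0029
step 8: x_pred=9.1805  r=-12.0005  x^+=-0.8399  v^+=2.3957  a^+=-0.5981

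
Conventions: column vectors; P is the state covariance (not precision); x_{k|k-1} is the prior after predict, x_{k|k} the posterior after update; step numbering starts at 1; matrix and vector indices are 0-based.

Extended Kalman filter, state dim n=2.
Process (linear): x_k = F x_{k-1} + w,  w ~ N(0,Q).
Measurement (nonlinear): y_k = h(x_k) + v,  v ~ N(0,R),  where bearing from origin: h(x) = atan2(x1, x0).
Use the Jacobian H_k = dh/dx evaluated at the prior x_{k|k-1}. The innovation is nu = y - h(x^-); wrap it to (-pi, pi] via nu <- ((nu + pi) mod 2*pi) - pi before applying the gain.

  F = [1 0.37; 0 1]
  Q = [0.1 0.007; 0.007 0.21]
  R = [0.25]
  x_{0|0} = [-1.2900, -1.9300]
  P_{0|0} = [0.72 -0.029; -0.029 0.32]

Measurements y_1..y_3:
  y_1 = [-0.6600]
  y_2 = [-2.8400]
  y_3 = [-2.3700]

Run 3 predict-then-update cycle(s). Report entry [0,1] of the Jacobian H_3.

step 1: x^-=[-2.0041, -1.9300]  P^-=[0.8423 0.0964; 0.0964 0.5300]  H_jac=[0.2493 -0.2589]  S=[0.3254]  K=[0.5686; -0.3478]  nu=[1.7150]  x^+=[-1.0289, -2.5264]  P^+=[0.7371 0.1608; 0.1608 0.4906]
step 2: x^-=[-1.9637, -2.5264]  P^-=[1.0233 0.3493; 0.3493 0.7006]  H_jac=[0.2467 -0.1918]  S=[0.3050]  K=[0.6082; -0.1580]  nu=[-0.6085]  x^+=[-2.3337, -2.4303]  P^+=[0.9104 0.3786; 0.3786 0.6930]
step 3: x^-=[-3.2329, -2.4303]  P^-=[1.3855 0.6420; 0.6420 0.9030]  H_jac=[0.1486 -0.1976]  S=[0.2782]  K=[0.2838; -0.2987]  nu=[0.1270]  x^+=[-3.1969, -2.4682]  P^+=[1.3631 0.6656; 0.6656 0.8782]

H_jac[0,1] = -0.1976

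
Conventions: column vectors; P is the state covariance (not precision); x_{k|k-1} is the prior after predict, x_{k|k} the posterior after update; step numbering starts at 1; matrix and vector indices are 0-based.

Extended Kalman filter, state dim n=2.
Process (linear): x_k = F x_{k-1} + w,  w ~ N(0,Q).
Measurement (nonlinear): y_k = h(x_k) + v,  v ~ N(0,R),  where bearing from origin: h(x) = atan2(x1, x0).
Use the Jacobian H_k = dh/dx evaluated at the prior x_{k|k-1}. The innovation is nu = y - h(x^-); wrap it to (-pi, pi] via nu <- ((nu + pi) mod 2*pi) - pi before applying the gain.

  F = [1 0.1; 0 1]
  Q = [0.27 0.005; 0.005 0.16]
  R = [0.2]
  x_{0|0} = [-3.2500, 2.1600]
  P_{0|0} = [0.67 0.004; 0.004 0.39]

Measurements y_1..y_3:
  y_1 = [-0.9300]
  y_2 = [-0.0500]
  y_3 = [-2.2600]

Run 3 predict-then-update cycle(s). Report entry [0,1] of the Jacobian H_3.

H_jac[0,1] = -0.1805

step 1: x^-=[-3.0340, 2.1600]  P^-=[0.9447 0.0480; 0.0480 0.5500]  H_jac=[-0.1557 -0.2187]  S=[0.2525]  K=[-0.6242; -0.5061]  nu=[2.8303]  x^+=[-4.8007, 0.7277]  P^+=[0.8463 -0.0318; -0.0318 0.4853]
step 2: x^-=[-4.7279, 0.7277]  P^-=[1.1148 0.0218; 0.0218 0.6453]  H_jac=[-0.0318 -0.2066]  S=[0.2290]  K=[-0.1745; -0.5854]  nu=[-3.0389]  x^+=[-4.1977, 2.5066]  P^+=[1.1078 -0.0016; -0.0016 0.5669]
step 3: x^-=[-3.9471, 2.5066]  P^-=[1.3832 0.0601; 0.0601 0.7269]  H_jac=[-0.1147 -0.1805]  S=[0.2444]  K=[-0.6934; -0.5652]  nu=[1.4474]  x^+=[-4.9506, 1.6885]  P^+=[1.2657 -0.0357; -0.0357 0.6488]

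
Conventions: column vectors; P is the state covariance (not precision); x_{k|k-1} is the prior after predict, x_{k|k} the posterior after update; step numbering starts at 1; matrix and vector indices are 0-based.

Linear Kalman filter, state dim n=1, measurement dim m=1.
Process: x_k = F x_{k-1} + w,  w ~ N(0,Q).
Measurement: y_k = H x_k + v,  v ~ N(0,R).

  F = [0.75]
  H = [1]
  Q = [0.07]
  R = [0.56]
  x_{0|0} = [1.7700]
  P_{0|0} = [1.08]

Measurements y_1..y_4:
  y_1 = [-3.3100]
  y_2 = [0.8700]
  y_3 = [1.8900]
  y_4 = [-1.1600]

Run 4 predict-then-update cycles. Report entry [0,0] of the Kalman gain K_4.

K[0,0] = 0.2020

step 1: x^-=[1.3275]  P^-=[0.6775]  S=[1.2375]  K=[0.5475]  nu=[-4.6375]  x^+=[-1.2114]  P^+=[0.3066]
step 2: x^-=[-0.9086]  P^-=[0.2425]  S=[0.8025]  K=[0.3021]  nu=[1.7786]  x^+=[-0.3712]  P^+=[0.1692]
step 3: x^-=[-0.2784]  P^-=[0.1652]  S=[0.7252]  K=[0.2278]  nu=[2.1684]  x^+=[0.2155]  P^+=[0.1276]
step 4: x^-=[0.1616]  P^-=[0.1417]  S=[0.7017]  K=[0.2020]  nu=[-1.3216]  x^+=[-0.1053]  P^+=[0.1131]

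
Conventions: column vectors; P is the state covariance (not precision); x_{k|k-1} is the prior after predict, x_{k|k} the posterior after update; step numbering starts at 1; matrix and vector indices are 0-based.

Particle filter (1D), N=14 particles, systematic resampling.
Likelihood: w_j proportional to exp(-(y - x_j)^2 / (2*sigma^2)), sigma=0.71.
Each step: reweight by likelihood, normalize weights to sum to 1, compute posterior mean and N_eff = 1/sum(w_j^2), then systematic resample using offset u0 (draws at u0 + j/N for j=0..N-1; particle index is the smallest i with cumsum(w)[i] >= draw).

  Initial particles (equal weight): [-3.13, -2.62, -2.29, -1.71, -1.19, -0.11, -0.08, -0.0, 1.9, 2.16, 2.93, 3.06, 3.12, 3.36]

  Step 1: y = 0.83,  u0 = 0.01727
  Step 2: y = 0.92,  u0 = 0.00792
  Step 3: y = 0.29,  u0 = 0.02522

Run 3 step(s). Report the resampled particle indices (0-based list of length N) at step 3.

step 1: w=[0.0000, 0.0000, 0.0000, 0.0009, 0.0092, 0.2189, 0.2313, 0.2655, 0.1689, 0.0910, 0.0066, 0.0038, 0.0029, 0.0009]  mean=0.5055  Neff=4.7869  idx=[5, 5, 5, 6, 6, 6, 6, 7, 7, 7, 8, 8, 8, 9]
step 2: w=[0.0671, 0.0671, 0.0671, 0.0713, 0.0713, 0.0713, 0.0713, 0.0830, 0.0830, 0.0830, 0.0742, 0.0742, 0.0742, 0.0418]  mean=0.4681  Neff=13.7388  idx=[0, 1, 2, 3, 4, 5, 6, 7, 8, 8, 9, 10, 11, 12]
step 3: w=[0.0857, 0.0857, 0.0857, 0.0876, 0.0876, 0.0876, 0.0876, 0.0924, 0.0924, 0.0924, 0.0924, 0.0077, 0.0077, 0.0077]  mean=-0.0126  Neff=11.4899  idx=[0, 1, 1, 2, 3, 4, 5, 6, 6, 7, 8, 9, 9, 10]

resampled_idx = [0, 1, 1, 2, 3, 4, 5, 6, 6, 7, 8, 9, 9, 10]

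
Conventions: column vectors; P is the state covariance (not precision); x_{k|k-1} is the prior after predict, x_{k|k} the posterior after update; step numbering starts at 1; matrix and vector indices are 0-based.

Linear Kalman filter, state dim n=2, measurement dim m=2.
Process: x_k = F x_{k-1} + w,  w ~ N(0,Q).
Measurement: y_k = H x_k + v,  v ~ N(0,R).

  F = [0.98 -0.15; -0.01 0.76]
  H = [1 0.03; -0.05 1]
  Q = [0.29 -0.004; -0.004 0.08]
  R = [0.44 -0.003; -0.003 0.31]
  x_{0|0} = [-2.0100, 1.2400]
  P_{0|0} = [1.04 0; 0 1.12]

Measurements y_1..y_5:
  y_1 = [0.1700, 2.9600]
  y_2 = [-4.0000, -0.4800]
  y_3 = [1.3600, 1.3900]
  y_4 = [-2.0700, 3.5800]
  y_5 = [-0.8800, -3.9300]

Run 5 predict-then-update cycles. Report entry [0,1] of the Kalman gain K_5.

step 1: x^-=[-2.1558, 0.9625]  P^-=[1.3140 -0.1419; -0.1419 0.7270]  S=[1.7462 -0.1885; -0.1885 1.0545]  K=[0.7432 -0.0640; 0.0065 0.6973]  nu=[2.2969, 1.8897]  x^+=[-0.5697, 2.2953]  P^+=[0.3274 -0.0057; -0.0057 0.2159]
step 2: x^-=[-0.9026, 1.7501]  P^-=[0.6109 -0.0361; -0.0361 0.2048]  S=[1.0489 -0.0634; -0.0634 0.5199]  K=[0.5779 -0.0576; -0.0045 0.3968]  nu=[-3.1499, -2.2753]  x^+=[-2.5918, 0.8615]  P^+=[0.2547 -0.0069; -0.0069 0.1227]
step 3: x^-=[-2.6692, 0.6807]  P^-=[0.5394 -0.0256; -0.0256 0.1510]  S=[0.9780 -0.0510; -0.0510 0.4649]  K=[0.5480 -0.0530; -0.0045 0.3270]  nu=[4.0088, 0.5758]  x^+=[-0.5030, 0.8510]  P^+=[0.2414 -0.0060; -0.0060 0.1011]
step 4: x^-=[-0.6206, 0.6518]  P^-=[0.5259 -0.0224; -0.0224 0.1385]  S=[0.9647 -0.0475; -0.0475 0.4521]  K=[0.5420 -0.0507; -0.0037 0.3085]  nu=[-1.4689, 2.8972]  x^+=[-1.5637, 1.5509]  P^+=[0.2388 -0.0054; -0.0054 0.0954]
step 5: x^-=[-1.7651, 1.1944]  P^-=[0.5231 -0.0213; -0.0213 0.1352]  S=[0.9619 -0.0463; -0.0463 0.4486]  K=[0.5407 -0.0498; -0.0033 0.3034]  nu=[0.8492, -5.2126]  x^+=[-1.0461, -0.3898]  P^+=[0.2382 -0.0052; -0.0052 0.0938]

K[0,1] = -0.0498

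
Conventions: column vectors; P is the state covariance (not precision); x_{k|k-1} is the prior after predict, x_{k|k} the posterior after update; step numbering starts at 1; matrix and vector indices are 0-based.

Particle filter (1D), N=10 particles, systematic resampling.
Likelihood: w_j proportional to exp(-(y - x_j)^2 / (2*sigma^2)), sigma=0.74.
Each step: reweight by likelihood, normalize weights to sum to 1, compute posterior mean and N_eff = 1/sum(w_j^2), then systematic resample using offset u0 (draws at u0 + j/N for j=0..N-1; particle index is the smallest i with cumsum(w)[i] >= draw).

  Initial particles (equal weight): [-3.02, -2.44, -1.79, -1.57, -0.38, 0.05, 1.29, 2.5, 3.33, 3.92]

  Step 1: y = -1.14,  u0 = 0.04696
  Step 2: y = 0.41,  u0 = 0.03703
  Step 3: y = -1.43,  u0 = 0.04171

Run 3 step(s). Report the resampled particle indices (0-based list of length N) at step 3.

step 1: w=[0.0150, 0.0807, 0.2569, 0.3191, 0.2229, 0.1037, 0.0017, 0.0000, 0.0000, 0.0000]  mean=-1.2803  Neff=4.2556  idx=[1, 2, 2, 2, 3, 3, 3, 4, 4, 5]
step 2: w=[0.0003, 0.0056, 0.0056, 0.0056, 0.0130, 0.0130, 0.0130, 0.2643, 0.2643, 0.4151]  mean=-0.2724  Neff=3.1984  idx=[5, 7, 7, 8, 8, 8, 9, 9, 9, 9]
step 3: w=[0.2931, 0.1091, 0.1091, 0.1091, 0.1091, 0.1091, 0.0404, 0.0404, 0.0404, 0.0404]  mean=-0.6594  Neff=6.5820  idx=[0, 0, 0, 1, 2, 3, 4, 5, 6, 8]

resampled_idx = [0, 0, 0, 1, 2, 3, 4, 5, 6, 8]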